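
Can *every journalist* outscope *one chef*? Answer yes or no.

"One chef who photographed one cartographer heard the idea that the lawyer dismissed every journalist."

The DP *every journalist* is contained in the complex NP *the idea that the lawyer dismissed every journalist*.
A that-clause complement to a noun is an island; QR cannot cross the NP boundary.
*every journalist* is confined to the island and cannot take scope over *one chef*.

No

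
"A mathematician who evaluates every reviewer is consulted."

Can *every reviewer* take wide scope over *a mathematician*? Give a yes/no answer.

No

*every reviewer* sits inside the relative clause *who evaluates every reviewer*.
A relative clause is a scope island — quantifier raising cannot cross its boundary.
Hence only narrow scope for *every reviewer* (under *a mathematician*) survives.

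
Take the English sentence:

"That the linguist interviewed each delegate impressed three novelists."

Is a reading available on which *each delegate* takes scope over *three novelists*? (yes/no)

No

The target quantifier *each delegate* is part of the sentential subject *that the linguist interviewed each delegate*.
Subjects — clausal subjects included — are islands for extraction, and QR is no exception.
There is no licit LF on which *each delegate* c-commands *three novelists*.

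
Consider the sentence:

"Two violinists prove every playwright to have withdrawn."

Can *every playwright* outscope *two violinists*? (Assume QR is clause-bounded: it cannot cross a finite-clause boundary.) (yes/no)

Yes

ECM infinitives lack a CP barrier, so *every playwright* can QR over the matrix subject *two violinists*.
Since no island is crossed, the inverse ordering is licensed alongside surface scope.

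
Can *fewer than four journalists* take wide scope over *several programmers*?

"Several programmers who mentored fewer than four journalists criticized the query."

Structurally, *fewer than four journalists* is inside the relative clause *who mentored fewer than four journalists*.
Relative clauses block scope extraction: QR cannot target a position outside the modified NP.
So *fewer than four journalists* cannot raise high enough to outscope *several programmers*; only the surface ordering *several programmers* > *fewer than four journalists* is available.

No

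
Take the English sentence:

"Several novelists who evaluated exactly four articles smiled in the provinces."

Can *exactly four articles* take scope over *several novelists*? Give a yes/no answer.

*exactly four articles* sits inside the relative clause *who evaluated exactly four articles*.
Quantifiers inside a relative clause are trapped there; the RC boundary blocks QR.
Hence only narrow scope for *exactly four articles* (under *several novelists*) survives.

No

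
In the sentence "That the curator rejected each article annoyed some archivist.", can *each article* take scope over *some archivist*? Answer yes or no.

The target quantifier *each article* is part of the sentential subject *that the curator rejected each article*.
Subjects — clausal subjects included — are islands for extraction, and QR is no exception.
*each article* > *some archivist* would require crossing that boundary, which is illicit.

No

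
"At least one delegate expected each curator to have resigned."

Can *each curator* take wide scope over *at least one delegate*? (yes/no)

Yes

ECM infinitives lack a CP barrier, so *each curator* can QR over the matrix subject *at least one delegate*.
QR within a single clause is free, so the lower quantifier may take scope over the higher one.
So *each curator* > *at least one delegate* is among the available readings.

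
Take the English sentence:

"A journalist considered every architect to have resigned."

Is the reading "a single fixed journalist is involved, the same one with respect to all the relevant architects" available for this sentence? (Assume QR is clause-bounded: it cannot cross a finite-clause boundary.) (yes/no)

The paraphrase describes the scope ordering *a journalist* > *every architect*.
That is the surface-scope ordering, which is always one of the available readings — island constraints only ever restrict inverse scope.

Yes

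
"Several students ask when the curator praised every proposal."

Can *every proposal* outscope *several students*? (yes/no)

No

The DP *every proposal* is contained in the embedded question *when the curator praised every proposal*.
An indirect question is a wh-island; the filled [Spec,CP] blocks QR across the CP edge.
There is no licit LF on which *every proposal* c-commands *several students*.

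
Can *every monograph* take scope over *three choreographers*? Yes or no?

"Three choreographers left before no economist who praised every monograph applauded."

No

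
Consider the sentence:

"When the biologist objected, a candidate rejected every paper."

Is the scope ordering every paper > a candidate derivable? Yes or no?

Yes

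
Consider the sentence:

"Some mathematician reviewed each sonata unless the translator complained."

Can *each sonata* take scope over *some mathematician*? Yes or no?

Yes

The adjunct island is irrelevant here — *each sonata* and *some mathematician* are both in the matrix clause.
Since no island is crossed, the inverse ordering is licensed alongside surface scope.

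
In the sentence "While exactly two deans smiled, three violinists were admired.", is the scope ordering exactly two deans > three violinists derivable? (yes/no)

No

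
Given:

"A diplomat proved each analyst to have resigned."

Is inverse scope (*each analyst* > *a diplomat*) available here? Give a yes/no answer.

This is an ECM construction: *each analyst* is the infinitival subject, Case-marked by the matrix verb, and the infinitive is transparent for QR.
Since no island is crossed, the inverse ordering is licensed alongside surface scope.

Yes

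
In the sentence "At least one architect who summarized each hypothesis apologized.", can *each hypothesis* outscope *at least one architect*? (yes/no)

No

The target quantifier *each hypothesis* is part of the relative clause *who summarized each hypothesis*.
A relative clause is a scope island — quantifier raising cannot cross its boundary.
So *each hypothesis* cannot raise to a position above *at least one architect*.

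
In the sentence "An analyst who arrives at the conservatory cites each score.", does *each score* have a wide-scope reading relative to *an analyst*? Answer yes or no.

Yes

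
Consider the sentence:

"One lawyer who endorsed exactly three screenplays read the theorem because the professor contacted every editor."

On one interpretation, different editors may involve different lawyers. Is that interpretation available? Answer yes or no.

The described interpretation is the *every editor* > *one lawyer* scoping.
*every editor* sits inside the adjunct clause *because the professor contacted every editor*.
Scope out of an adjunct clause is unavailable: QR respects the adjunct-island constraint.
*every editor* > *one lawyer* would require crossing that boundary, which is illicit.

No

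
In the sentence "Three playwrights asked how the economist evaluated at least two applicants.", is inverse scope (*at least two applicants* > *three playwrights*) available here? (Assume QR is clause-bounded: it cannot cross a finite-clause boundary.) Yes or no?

No

*at least two applicants* is embedded in the embedded question *how the economist evaluated at least two applicants*.
An indirect question is a wh-island; the filled [Spec,CP] blocks QR across the CP edge.
*at least two applicants* > *three playwrights* would require crossing that boundary, which is illicit.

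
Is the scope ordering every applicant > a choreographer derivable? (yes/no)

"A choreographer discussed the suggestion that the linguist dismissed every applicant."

No

*every applicant* occurs within the complex NP *the suggestion that the linguist dismissed every applicant*.
The Complex NP Constraint bars QR out of the complement clause of a noun.
So the wide-scope reading for *every applicant* is blocked.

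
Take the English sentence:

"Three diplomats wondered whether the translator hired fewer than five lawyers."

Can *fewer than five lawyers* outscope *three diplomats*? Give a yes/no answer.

No

The target quantifier *fewer than five lawyers* is part of the embedded question *whether the translator hired fewer than five lawyers*.
Embedded questions are wh-islands: a quantifier inside an indirect question cannot QR into the matrix clause.
*fewer than five lawyers* is confined to the island and cannot take scope over *three diplomats*.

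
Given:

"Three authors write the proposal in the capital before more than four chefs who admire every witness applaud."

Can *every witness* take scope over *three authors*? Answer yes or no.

*every witness* occurs within the relative clause *who admire every witness*, which is itself inside the adjunct *before more than four chefs who admire every witness applaud*.
Nested islands: the RC island is itself inside an adjunct island, so wide scope is doubly excluded.
*every witness* is confined to the island and cannot take scope over *three authors*.

No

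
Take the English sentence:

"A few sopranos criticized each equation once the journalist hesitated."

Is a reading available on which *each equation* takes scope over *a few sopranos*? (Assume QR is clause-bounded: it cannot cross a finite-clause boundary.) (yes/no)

Yes

*each equation* is a matrix argument; the adjunct is an island but the target quantifier is outside it.
No island intervenes, so both surface and inverse scope are derivable.
The sentence is scopally ambiguous between *a few sopranos* > *each equation* and *each equation* > *a few sopranos*.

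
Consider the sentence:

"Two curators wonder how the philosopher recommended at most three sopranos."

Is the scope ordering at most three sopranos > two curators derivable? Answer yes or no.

Structurally, *at most three sopranos* is inside the embedded question *how the philosopher recommended at most three sopranos*.
Embedded questions are wh-islands: a quantifier inside an indirect question cannot QR into the matrix clause.
So *at most three sopranos* cannot raise high enough to outscope *two curators*; only the surface ordering *two curators* > *at most three sopranos* is available.

No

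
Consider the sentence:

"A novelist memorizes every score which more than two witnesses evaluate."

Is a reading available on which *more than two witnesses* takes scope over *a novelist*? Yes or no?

No

Structurally, *more than two witnesses* is inside the relative clause *which more than two witnesses evaluate* modifying *every score*.
The relative clause forms an island for QR, so the quantifier is confined to the head noun's restrictor.
*more than two witnesses* is confined to the island and cannot take scope over *a novelist*.
(Only the surface reading survives: one fixed novelist with respect to all the relevant witnesses.)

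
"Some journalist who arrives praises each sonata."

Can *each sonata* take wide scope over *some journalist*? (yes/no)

The RC *who arrives* is an island, but *each sonata* is not inside it — it is the matrix object, a clausemate of *some journalist*.
Clause-internal QR can adjoin the lower DP above the subject, yielding the inverse reading.
The sentence is scopally ambiguous between *some journalist* > *each sonata* and *each sonata* > *some journalist*.

Yes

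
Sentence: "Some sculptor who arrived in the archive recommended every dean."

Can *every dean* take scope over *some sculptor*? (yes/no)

Yes

The relative clause *who arrived in the archive* modifies *some sculptor*, but *every dean* is not inside that relative clause — it is an argument of the matrix verb.
Nothing blocks QR of the lower DP to a position above the higher one, so inverse scope is available.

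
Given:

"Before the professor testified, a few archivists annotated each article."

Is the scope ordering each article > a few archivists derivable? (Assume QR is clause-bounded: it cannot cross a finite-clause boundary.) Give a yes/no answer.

Yes

Although there is an adjunct clause, *each article* is in the main clause, not inside the adjunct.
Nothing blocks QR of the lower DP to a position above the higher one, so inverse scope is available.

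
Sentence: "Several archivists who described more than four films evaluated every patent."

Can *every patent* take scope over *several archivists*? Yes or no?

The RC *who described more than four films* is an island, but *every patent* is not inside it — it is the matrix object, a clausemate of *several archivists*.
With no island boundary between them, the object can take inverse scope over the subject via ordinary QR within the clause.
The sentence is scopally ambiguous between *several archivists* > *every patent* and *every patent* > *several archivists*.

Yes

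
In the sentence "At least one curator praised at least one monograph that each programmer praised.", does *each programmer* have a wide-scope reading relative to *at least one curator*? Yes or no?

Structurally, *each programmer* is inside the relative clause *that each programmer praised* modifying *at least one monograph*.
Relative clauses are scope islands: a quantifier cannot QR out of a relative clause to take scope in the matrix clause.
*each programmer* is confined to the island and cannot take scope over *at least one curator*.

No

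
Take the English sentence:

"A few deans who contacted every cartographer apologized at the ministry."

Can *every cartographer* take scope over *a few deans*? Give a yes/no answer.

*every cartographer* sits inside the relative clause *who contacted every cartographer*.
QR out of a relative clause is ruled out by the relative-clause island constraint.
Hence only narrow scope for *every cartographer* (under *a few deans*) survives.

No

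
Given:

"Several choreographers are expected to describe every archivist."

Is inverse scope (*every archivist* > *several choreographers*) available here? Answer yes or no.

Yes

*every archivist* is inside a raising infinitive, which is transparent to QR (no CP barrier), so it behaves as a matrix argument.
QR within a single clause is free, so the lower quantifier may take scope over the higher one.
The sentence is scopally ambiguous between *several choreographers* > *every archivist* and *every archivist* > *several choreographers*.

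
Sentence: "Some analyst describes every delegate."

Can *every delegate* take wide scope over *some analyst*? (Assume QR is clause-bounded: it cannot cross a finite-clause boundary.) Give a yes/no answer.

Yes

*every delegate* and *some analyst* are in the same minimal clause.
Nothing blocks QR of the lower DP to a position above the higher one, so inverse scope is available.
So *every delegate* > *some analyst* is among the available readings.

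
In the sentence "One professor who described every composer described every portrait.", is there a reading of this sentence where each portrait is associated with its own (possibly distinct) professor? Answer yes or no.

Yes

This is the *every portrait* > *one professor* reading.
*every portrait* is a matrix argument; only *one professor* is modified by the relative clause *who described every composer*, so the RC island is irrelevant to the target quantifier.
Ordinary QR to a clause-peripheral position gives the wide-scope LF for the lower DP.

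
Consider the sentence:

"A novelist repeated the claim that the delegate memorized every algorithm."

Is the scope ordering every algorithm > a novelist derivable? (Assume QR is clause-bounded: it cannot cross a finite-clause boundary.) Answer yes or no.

No

The DP *every algorithm* is contained in the complex NP *the claim that the delegate memorized every algorithm*.
Since the clause is the complement of a nominal head, the CNPC blocks scope extraction.
So *every algorithm* cannot raise high enough to outscope *a novelist*; only the surface ordering *a novelist* > *every algorithm* is available.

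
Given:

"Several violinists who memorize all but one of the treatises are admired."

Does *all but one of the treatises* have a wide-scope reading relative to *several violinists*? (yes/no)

No

Structurally, *all but one of the treatises* is inside the relative clause *who memorize all but one of the treatises*.
Relative clauses are scope islands: a quantifier cannot QR out of a relative clause to take scope in the matrix clause.
Hence only narrow scope for *all but one of the treatises* (under *several violinists*) survives.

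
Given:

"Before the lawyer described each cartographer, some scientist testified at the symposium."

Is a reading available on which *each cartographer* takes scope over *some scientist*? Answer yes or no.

*each cartographer* sits inside the adjunct clause *before the lawyer described each cartographer*.
Adjuncts are opaque for quantifier raising; a quantifier in an adjunct stays inside it.
The ordering *each cartographer* > *some scientist* is therefore underivable.

No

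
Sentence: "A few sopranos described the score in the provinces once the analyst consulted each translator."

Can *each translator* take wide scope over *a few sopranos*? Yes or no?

*each translator* is embedded in the adjunct clause *once the analyst consulted each translator*.
The adjunct-island constraint bars QR out of an adverbial clause.
*each translator* is confined to the island and cannot take scope over *a few sopranos*.

No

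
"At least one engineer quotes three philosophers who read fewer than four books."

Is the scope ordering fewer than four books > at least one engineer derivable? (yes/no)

The DP *fewer than four books* is contained in the relative clause *who read fewer than four books* modifying *three philosophers*.
A relative clause is a scope island — quantifier raising cannot cross its boundary.
The inverse ordering *fewer than four books* > *at least one engineer* is therefore underivable.

No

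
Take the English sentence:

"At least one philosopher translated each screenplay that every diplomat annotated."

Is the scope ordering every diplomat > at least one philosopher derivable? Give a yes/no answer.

*every diplomat* sits inside the relative clause *that every diplomat annotated* modifying *each screenplay*.
The relative clause forms an island for QR, so the quantifier is confined to the head noun's restrictor.
There is no licit LF on which *every diplomat* c-commands *at least one philosopher*.

No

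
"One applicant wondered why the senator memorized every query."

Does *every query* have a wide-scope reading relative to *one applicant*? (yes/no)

*every query* sits inside the embedded question *why the senator memorized every query*.
An indirect question is a wh-island; the filled [Spec,CP] blocks QR across the CP edge.
The inverse ordering *every query* > *one applicant* is therefore underivable.

No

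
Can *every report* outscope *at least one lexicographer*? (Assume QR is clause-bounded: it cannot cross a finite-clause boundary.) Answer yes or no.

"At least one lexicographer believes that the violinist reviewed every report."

*every report* occurs within the finite complement clause *that the violinist reviewed every report*.
With QR restricted to its own tensed clause, the embedded quantifier cannot reach a matrix scope position.
There is no licit LF on which *every report* c-commands *at least one lexicographer*.

No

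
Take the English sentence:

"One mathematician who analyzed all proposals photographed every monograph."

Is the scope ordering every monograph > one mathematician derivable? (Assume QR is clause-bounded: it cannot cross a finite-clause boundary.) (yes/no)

Yes

Although the sentence contains a relative clause (*who analyzed all proposals*), *every monograph* is outside it, in the matrix VP.
Clause-internal QR can adjoin the lower DP above the subject, yielding the inverse reading.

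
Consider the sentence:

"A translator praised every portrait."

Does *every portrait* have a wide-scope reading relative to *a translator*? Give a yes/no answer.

*every portrait* is the matrix object and *a translator* the matrix subject; the two are clausemates.
With no island boundary between them, the object can take inverse scope over the subject via ordinary QR within the clause.
The sentence is scopally ambiguous between *a translator* > *every portrait* and *every portrait* > *a translator*.

Yes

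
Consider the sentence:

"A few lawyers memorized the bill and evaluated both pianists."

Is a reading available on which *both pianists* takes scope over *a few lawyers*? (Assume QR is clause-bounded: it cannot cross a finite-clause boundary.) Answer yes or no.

Structurally, *both pianists* is inside one conjunct of the coordinate structure (*evaluated both pianists*).
A quantifier cannot raise out of one conjunct of a coordination across the whole coordinate structure — the CSC applies to QR.
There is no licit LF on which *both pianists* c-commands *a few lawyers*.

No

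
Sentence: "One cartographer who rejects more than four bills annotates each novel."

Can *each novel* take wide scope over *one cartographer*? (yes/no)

Yes

*each novel* is a matrix argument; only *one cartographer* is modified by the relative clause *who rejects more than four bills*, so the RC island is irrelevant to the target quantifier.
Clause-internal QR can adjoin the lower DP above the subject, yielding the inverse reading.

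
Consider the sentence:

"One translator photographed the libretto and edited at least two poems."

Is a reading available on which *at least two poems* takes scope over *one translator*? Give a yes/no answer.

No

*at least two poems* occurs within one conjunct of the coordinate structure (*edited at least two poems*).
QR out of a conjunct would have to apply non-ATB, which the CSC forbids.
So *at least two poems* cannot raise high enough to outscope *one translator*; only the surface ordering *one translator* > *at least two poems* is available.
(Only the surface reading survives: one fixed translator with respect to all the relevant poems.)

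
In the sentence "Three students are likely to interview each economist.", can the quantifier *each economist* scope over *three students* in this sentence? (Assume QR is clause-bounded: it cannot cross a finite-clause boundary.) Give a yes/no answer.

The matrix predicate is a raising verb, whose infinitival complement is not a scope island — *each economist* can QR into the matrix clause.
Nothing blocks QR of the lower DP to a position above the higher one, so inverse scope is available.

Yes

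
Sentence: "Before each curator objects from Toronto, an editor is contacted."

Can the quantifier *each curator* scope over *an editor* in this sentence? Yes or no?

No

*each curator* is embedded in the adjunct clause *before each curator objects from Toronto*.
Since the clause is an adjunct (not a complement), the Adjunct Condition blocks QR across its edge.
The ordering *each curator* > *an editor* is therefore underivable.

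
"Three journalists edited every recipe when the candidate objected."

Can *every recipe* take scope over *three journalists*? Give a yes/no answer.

Yes

The adjunct clause does not contain *every recipe*, which is the matrix object.
No island intervenes, so both surface and inverse scope are derivable.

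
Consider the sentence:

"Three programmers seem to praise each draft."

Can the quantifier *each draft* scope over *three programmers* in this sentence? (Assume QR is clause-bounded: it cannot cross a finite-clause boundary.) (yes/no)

Raising constructions are monoclausal for scope purposes; *each draft* is not separated from *three programmers* by any island.
With no island boundary between them, the object can take inverse scope over the subject via ordinary QR within the clause.
So *each draft* > *three programmers* is among the available readings.

Yes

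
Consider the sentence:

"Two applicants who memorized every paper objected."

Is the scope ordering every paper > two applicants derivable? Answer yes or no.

No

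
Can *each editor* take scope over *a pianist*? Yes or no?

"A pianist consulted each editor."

*each editor* and *a pianist* are in the same minimal clause.
Ordinary QR to a clause-peripheral position gives the wide-scope LF for the lower DP.
The sentence is scopally ambiguous between *a pianist* > *each editor* and *each editor* > *a pianist*.

Yes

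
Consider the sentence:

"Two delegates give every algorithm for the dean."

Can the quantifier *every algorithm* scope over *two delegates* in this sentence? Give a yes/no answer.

Yes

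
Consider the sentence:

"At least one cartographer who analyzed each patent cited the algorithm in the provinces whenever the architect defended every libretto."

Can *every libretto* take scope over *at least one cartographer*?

The DP *every libretto* is contained in the adjunct clause *whenever the architect defended every libretto*.
Adjunct clauses are scope islands: a quantifier inside an adjunct cannot raise into the matrix clause.
The inverse ordering *every libretto* > *at least one cartographer* is therefore underivable.

No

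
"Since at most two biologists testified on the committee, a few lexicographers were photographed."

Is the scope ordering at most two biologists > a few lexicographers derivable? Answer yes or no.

No

Structurally, *at most two biologists* is inside the adjunct clause *since at most two biologists testified on the committee*.
Adjunct clauses are scope islands: a quantifier inside an adjunct cannot raise into the matrix clause.
There is no licit LF on which *at most two biologists* c-commands *a few lexicographers*.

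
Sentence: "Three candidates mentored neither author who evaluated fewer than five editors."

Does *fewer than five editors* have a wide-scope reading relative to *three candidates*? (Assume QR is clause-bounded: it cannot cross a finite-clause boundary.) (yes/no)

No

*fewer than five editors* occurs within the relative clause *who evaluated fewer than five editors* modifying *neither author*.
A relative clause is a scope island — quantifier raising cannot cross its boundary.
So *fewer than five editors* cannot raise to a position above *three candidates*.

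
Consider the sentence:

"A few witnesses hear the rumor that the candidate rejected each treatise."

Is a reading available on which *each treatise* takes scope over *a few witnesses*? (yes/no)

No

*each treatise* sits inside the complex NP *the rumor that the candidate rejected each treatise*.
Noun-complement clauses are scope islands (the Complex NP Constraint): a quantifier inside one cannot scope into the matrix.
So *each treatise* cannot raise high enough to outscope *a few witnesses*; only the surface ordering *a few witnesses* > *each treatise* is available.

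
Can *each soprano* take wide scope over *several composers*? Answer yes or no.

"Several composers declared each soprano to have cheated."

Yes

*each soprano* is an ECM subject; ECM complements are not islands, and the embedded quantifier may take matrix scope.
Ordinary QR to a clause-peripheral position gives the wide-scope LF for the lower DP.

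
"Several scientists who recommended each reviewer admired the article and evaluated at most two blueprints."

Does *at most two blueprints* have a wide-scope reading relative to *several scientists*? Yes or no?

No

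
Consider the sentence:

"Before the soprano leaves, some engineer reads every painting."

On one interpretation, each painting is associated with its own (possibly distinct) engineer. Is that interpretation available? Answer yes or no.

Yes

The described interpretation is the *every painting* > *some engineer* scoping.
*every painting* is a matrix argument; the adjunct is an island but the target quantifier is outside it.
With no island boundary between them, the object can take inverse scope over the subject via ordinary QR within the clause.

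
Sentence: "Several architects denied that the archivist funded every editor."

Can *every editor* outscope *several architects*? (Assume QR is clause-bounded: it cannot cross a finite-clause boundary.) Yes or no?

*every editor* occurs within the finite complement clause *that the archivist funded every editor*.
With QR restricted to its own tensed clause, the embedded quantifier cannot reach a matrix scope position.
*every editor* is confined to the island and cannot take scope over *several architects*.

No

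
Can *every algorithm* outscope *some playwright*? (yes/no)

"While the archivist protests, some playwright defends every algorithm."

The adjunct island is irrelevant here — *every algorithm* and *some playwright* are both in the matrix clause.
Ordinary QR to a clause-peripheral position gives the wide-scope LF for the lower DP.

Yes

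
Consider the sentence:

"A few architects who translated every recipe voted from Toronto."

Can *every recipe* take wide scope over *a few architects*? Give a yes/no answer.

The target quantifier *every recipe* is part of the relative clause *who translated every recipe*.
Relative clauses block scope extraction: QR cannot target a position outside the modified NP.
So *every recipe* cannot raise high enough to outscope *a few architects*; only the surface ordering *a few architects* > *every recipe* is available.

No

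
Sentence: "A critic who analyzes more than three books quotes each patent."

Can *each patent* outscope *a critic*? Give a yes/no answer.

Yes

*each patent* sits in the matrix clause, not in the relative clause on *a critic*.
QR within a single clause is free, so the lower quantifier may take scope over the higher one.
Both orderings are possible: *a critic* > *each patent* and *each patent* > *a critic*.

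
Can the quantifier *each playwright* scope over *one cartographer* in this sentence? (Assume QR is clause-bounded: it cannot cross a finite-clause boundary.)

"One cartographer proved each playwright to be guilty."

*each playwright* is an ECM subject; ECM complements are not islands, and the embedded quantifier may take matrix scope.
QR within a single clause is free, so the lower quantifier may take scope over the higher one.
The sentence is scopally ambiguous between *one cartographer* > *each playwright* and *each playwright* > *one cartographer*.

Yes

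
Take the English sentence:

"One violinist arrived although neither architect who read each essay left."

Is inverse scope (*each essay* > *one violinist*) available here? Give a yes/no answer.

The DP *each essay* is contained in the relative clause *who read each essay*, which is itself inside the adjunct *although neither architect who read each essay left*.
Even if one barrier were somehow void, the other would still block QR.
*each essay* > *one violinist* would require crossing that boundary, which is illicit.
(Only the surface reading survives: one fixed violinist with respect to all the relevant essays.)

No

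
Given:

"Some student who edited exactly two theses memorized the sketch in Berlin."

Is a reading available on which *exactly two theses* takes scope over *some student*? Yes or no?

No

The target quantifier *exactly two theses* is part of the relative clause *who edited exactly two theses*.
A relative clause is a scope island — quantifier raising cannot cross its boundary.
So the wide-scope reading for *exactly two theses* is blocked.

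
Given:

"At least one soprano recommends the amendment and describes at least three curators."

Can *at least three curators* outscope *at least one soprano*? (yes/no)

No

*at least three curators* sits inside one conjunct of the coordinate structure (*describes at least three curators*).
The Coordinate Structure Constraint blocks movement (including QR) out of a single conjunct.
*at least three curators* is confined to the island and cannot take scope over *at least one soprano*.
(Only the surface reading survives: one fixed soprano with respect to all the relevant curators.)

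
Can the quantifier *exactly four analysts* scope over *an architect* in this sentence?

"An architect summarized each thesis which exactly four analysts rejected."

No

*exactly four analysts* is embedded in the relative clause *which exactly four analysts rejected* modifying *each thesis*.
A relative clause is a scope island — quantifier raising cannot cross its boundary.
*exactly four analysts* > *an architect* would require crossing that boundary, which is illicit.
(Only the surface reading survives: one fixed architect with respect to all the relevant analysts.)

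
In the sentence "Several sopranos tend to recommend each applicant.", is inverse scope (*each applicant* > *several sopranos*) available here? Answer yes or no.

Infinitival complements of raising predicates do not block QR; *each applicant* and *several sopranos* are effectively clausemates.
Ordinary QR to a clause-peripheral position gives the wide-scope LF for the lower DP.
So *each applicant* > *several sopranos* is among the available readings.

Yes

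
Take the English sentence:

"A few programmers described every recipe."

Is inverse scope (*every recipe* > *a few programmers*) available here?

Yes

*a few programmers* and *every recipe* are co-arguments of the matrix verb, with nothing but a clause-internal boundary between them.
Clause-internal QR can adjoin the lower DP above the subject, yielding the inverse reading.
Both orderings are possible: *a few programmers* > *every recipe* and *every recipe* > *a few programmers*.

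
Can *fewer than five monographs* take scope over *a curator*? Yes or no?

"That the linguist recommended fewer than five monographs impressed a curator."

*fewer than five monographs* occurs within the sentential subject *that the linguist recommended fewer than five monographs*.
The Sentential Subject Constraint rules out raising the quantifier out of the that-clause subject.
So *fewer than five monographs* cannot raise to a position above *a curator*.

No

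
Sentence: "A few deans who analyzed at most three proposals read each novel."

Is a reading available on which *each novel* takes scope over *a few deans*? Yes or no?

Yes

The RC *who analyzed at most three proposals* is an island, but *each novel* is not inside it — it is the matrix object, a clausemate of *a few deans*.
No island intervenes, so both surface and inverse scope are derivable.
Both orderings are possible: *a few deans* > *each novel* and *each novel* > *a few deans*.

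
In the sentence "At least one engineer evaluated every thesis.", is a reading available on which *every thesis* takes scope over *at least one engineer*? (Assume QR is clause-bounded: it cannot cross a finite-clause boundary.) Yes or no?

*every thesis* is the matrix object and *at least one engineer* the matrix subject; the two are clausemates.
With no island boundary between them, the object can take inverse scope over the subject via ordinary QR within the clause.

Yes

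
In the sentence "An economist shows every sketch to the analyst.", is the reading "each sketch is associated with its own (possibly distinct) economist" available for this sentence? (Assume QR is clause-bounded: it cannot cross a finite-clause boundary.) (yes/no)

The paraphrase describes the scope ordering *every sketch* > *an economist*.
*every sketch* is the matrix object and *an economist* the matrix subject; the two are clausemates.
Ordinary QR to a clause-peripheral position gives the wide-scope LF for the lower DP.

Yes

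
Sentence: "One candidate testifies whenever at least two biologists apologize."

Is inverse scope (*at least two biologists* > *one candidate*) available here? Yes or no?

No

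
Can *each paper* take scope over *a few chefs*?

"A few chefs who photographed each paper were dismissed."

No

Structurally, *each paper* is inside the relative clause *who photographed each paper*.
QR out of a relative clause is ruled out by the relative-clause island constraint.
*each paper* is confined to the island and cannot take scope over *a few chefs*.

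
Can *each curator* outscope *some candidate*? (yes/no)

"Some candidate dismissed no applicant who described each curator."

No

*each curator* is embedded in the relative clause *who described each curator* modifying *no applicant*.
Relative clauses are scope islands: a quantifier cannot QR out of a relative clause to take scope in the matrix clause.
*each curator* > *some candidate* would require crossing that boundary, which is illicit.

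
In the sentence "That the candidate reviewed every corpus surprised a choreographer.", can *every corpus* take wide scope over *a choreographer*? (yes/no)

*every corpus* sits inside the sentential subject *that the candidate reviewed every corpus*.
The Sentential Subject Constraint rules out raising the quantifier out of the that-clause subject.
The ordering *every corpus* > *a choreographer* is therefore underivable.

No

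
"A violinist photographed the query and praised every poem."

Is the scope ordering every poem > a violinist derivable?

*every poem* sits inside one conjunct of the coordinate structure (*praised every poem*).
QR out of a conjunct would have to apply non-ATB, which the CSC forbids.
*every poem* is confined to the island and cannot take scope over *a violinist*.
(Only the surface reading survives: one fixed violinist with respect to all the relevant poems.)

No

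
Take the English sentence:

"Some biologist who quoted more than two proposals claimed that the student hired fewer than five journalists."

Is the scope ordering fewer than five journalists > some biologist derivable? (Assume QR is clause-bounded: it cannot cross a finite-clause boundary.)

No

Structurally, *fewer than five journalists* is inside the finite complement clause *that the student hired fewer than five journalists*.
Finite CP is the ceiling for QR here, by assumption.
There is no licit LF on which *fewer than five journalists* c-commands *some biologist*.
(Only the surface reading survives: one fixed biologist with respect to all the relevant journalists.)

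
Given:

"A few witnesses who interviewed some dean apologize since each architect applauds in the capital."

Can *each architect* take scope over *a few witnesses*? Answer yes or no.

*each architect* sits inside the adjunct clause *since each architect applauds in the capital*.
Since the clause is an adjunct (not a complement), the Adjunct Condition blocks QR across its edge.
So *each architect* cannot raise high enough to outscope *a few witnesses*; only the surface ordering *a few witnesses* > *each architect* is available.

No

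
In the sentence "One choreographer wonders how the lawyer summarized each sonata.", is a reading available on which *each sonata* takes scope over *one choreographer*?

No

Structurally, *each sonata* is inside the embedded question *how the lawyer summarized each sonata*.
An indirect question is a wh-island; the filled [Spec,CP] blocks QR across the CP edge.
There is no licit LF on which *each sonata* c-commands *one choreographer*.
(Only the surface reading survives: one fixed choreographer with respect to all the relevant sonatas.)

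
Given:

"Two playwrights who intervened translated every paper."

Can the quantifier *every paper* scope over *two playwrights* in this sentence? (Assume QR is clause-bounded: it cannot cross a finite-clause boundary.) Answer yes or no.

The RC *who intervened* is an island, but *every paper* is not inside it — it is the matrix object, a clausemate of *two playwrights*.
Nothing blocks QR of the lower DP to a position above the higher one, so inverse scope is available.
Both orderings are possible: *two playwrights* > *every paper* and *every paper* > *two playwrights*.

Yes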